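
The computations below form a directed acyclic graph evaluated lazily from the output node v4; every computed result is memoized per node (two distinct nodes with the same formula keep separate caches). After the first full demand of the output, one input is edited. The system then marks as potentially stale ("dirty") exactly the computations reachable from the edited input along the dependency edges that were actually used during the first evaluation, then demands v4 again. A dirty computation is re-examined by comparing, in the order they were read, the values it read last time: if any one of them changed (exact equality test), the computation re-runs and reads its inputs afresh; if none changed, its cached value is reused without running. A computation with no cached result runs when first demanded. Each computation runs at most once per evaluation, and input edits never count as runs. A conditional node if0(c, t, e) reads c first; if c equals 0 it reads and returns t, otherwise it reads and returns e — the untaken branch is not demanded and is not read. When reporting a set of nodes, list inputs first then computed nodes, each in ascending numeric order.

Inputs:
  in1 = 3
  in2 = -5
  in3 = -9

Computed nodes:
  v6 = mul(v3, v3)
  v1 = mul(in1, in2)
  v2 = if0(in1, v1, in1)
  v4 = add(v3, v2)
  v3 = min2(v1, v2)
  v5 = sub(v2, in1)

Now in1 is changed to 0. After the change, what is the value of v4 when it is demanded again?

First demand of the output computes:
  v1 = mul(3, -5) = -15
  v2 = if0(in1=3 -> else branch in1) = 3
  v3 = min2(-15, 3) = -15
  v4 = add(-15, 3) = -12

After the edit, cleaning proceeds:
  v1: a read changed (in1 3->0) — executes, giving 0.
  v2: a read changed (in1 3->0; in1 3->0) — executes, giving 0.
  v3: a read changed (v1 -15->0; v2 3->0) — executes, giving 0.
  v4: a read changed (v3 -15->0; v2 3->0) — executes, giving 0.

Demanding v4 again yields 0.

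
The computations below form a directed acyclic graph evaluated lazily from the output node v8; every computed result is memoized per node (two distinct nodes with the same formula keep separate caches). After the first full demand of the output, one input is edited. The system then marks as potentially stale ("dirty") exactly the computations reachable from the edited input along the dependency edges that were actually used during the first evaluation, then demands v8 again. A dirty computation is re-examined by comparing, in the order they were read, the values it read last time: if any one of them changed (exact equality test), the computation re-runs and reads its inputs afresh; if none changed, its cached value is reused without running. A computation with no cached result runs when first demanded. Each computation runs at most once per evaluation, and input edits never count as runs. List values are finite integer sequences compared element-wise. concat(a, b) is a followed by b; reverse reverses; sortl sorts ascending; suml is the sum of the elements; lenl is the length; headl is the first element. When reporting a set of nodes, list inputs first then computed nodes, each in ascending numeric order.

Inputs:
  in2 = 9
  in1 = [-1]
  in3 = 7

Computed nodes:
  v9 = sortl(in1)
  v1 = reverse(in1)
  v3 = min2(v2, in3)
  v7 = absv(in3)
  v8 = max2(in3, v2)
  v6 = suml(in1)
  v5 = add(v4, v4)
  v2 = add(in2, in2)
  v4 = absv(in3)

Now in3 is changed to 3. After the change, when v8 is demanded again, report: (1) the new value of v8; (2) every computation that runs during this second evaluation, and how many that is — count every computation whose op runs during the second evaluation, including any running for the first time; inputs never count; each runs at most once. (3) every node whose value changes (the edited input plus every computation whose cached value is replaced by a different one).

Demanding v8 again yields 18.
1 computations run: v8.
The nodes whose values change: in3.

First demand of the output computes:
  v2 = add(9, 9) = 18
  v8 = max2(7, 18) = 18

After the edit, cleaning proceeds:
  v8: a read changed (in3 7->3) — executes, giving 18 — identical to its old value.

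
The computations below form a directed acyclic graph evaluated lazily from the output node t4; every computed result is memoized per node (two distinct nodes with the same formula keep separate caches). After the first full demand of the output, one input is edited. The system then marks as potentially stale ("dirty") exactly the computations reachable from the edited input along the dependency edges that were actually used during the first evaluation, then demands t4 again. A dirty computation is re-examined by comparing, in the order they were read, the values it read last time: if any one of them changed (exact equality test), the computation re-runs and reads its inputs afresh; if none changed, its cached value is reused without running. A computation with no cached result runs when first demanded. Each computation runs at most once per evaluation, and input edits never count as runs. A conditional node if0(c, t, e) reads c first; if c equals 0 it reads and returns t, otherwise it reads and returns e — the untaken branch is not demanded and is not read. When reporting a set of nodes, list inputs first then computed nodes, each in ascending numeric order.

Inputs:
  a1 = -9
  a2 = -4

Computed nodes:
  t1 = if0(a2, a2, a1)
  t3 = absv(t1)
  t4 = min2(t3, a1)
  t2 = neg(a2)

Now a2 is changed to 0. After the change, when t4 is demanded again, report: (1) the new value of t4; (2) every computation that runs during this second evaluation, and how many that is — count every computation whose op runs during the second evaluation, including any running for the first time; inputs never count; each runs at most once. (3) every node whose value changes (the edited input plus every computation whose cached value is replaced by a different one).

First demand of the output computes:
  t1 = if0(a2=-4 -> else branch a1) = -9
  t3 = absv(-9) = 9
  t4 = min2(9, -9) = -9

After the edit, cleaning proceeds:
  t1: a read changed (a2 -4->0) — executes, giving 0.
  t3: a read changed (t1 -9->0) — executes, giving 0.
  t4: a read changed (t3 9->0) — executes, giving -9 — identical to its old value.

Demanding t4 again yields -9.
3 computations run: t1, t3, t4.
The nodes whose values change: a2, t1, t3.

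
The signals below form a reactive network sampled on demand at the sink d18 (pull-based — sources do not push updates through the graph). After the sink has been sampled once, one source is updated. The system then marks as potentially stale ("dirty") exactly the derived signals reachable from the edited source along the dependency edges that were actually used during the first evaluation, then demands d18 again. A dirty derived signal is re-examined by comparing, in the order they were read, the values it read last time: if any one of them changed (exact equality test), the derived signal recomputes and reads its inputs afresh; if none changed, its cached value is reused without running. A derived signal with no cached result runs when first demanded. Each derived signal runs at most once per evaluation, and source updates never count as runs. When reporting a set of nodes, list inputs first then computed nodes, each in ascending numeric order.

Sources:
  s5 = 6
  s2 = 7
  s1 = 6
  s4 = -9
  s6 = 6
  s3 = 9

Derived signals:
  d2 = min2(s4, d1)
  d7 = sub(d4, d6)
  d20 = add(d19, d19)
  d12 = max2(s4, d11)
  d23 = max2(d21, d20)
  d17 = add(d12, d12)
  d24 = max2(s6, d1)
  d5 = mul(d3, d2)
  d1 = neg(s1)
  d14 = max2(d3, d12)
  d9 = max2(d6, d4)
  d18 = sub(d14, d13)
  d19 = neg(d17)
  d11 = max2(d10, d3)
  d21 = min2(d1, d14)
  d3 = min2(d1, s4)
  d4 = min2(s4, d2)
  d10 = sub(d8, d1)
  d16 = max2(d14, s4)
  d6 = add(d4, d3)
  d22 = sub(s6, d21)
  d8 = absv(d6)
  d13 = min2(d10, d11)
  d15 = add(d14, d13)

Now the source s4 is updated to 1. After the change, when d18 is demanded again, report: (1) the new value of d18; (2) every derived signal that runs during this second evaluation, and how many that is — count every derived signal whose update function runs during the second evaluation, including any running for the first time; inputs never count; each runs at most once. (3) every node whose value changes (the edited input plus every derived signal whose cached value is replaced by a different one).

d18 now evaluates to 0.
Run set: d2, d3, d4, d6, d8, d10, d11, d12, d13, d14, d18 (11 run).
Changed values: s4, d2, d3, d4, d6, d8, d10, d11, d12, d13, d14.

Initial pass — values computed on the first demand:
  d1 = neg(6) = -6
  d2 = min2(-9, -6) = -9
  d3 = min2(-6, -9) = -9
  d4 = min2(-9, -9) = -9
  d6 = add(-9, -9) = -18
  d8 = absv(-18) = 18
  d10 = sub(18, -6) = 24
  d11 = max2(24, -9) = 24
  d12 = max2(-9, 24) = 24
  d13 = min2(24, 24) = 24
  d14 = max2(-9, 24) = 24
  d18 = sub(24, 24) = 0

Second demand — change propagation:
  d2: re-runs because s4 -9->1; new result -6.
  d3: re-runs because s4 -9->1; new result -6.
  d4: re-runs because s4 -9->1; d2 -9->-6; new result -6.
  d6: re-runs because d4 -9->-6; d3 -9->-6; new result -12.
  d8: re-runs because d6 -18->-12; new result 12.
  d10: re-runs because d8 18->12; new result 18.
  d11: re-runs because d10 24->18; d3 -9->-6; new result 18.
  d12: re-runs because s4 -9->1; d11 24->18; new result 18.
  d13: re-runs because d10 24->18; d11 24->18; new result 18.
  d14: re-runs because d3 -9->-6; d12 24->18; new result 18.
  d18: re-runs because d14 24->18; d13 24->18; new result 0 (unchanged).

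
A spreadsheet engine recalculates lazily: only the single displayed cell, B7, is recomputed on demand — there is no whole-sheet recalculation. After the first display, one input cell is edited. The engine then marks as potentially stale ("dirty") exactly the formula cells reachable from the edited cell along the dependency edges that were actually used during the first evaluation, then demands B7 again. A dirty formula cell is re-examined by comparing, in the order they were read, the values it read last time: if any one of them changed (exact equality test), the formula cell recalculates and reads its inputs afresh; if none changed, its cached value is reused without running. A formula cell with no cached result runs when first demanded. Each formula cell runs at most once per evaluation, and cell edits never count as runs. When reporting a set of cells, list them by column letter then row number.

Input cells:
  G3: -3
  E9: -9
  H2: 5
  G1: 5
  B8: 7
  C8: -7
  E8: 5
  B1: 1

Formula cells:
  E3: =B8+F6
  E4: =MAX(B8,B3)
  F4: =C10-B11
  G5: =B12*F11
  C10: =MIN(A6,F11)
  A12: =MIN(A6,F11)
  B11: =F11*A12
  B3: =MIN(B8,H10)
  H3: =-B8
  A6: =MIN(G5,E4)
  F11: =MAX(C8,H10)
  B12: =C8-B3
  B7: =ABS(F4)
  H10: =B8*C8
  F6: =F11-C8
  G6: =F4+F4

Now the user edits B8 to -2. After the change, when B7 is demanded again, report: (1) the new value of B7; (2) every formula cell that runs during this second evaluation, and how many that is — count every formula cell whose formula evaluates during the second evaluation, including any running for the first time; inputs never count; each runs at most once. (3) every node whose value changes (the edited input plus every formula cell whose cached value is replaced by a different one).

First evaluation (everything demanded from the output):
  H10 = 7 * -7 = -49
  B3 = MIN(7, -49) = -49
  B12 = -7 - -49 = 42
  E4 = MAX(7, -49) = 7
  F11 = MAX(-7, -49) = -7
  G5 = 42 * -7 = -294
  A6 = MIN(-294, 7) = -294
  A12 = MIN(-294, -7) = -294
  B11 = -7 * -294 = 2058
  C10 = MIN(-294, -7) = -294
  F4 = -294 - 2058 = -2352
  B7 = ABS(-2352) = 2352

Propagation after the edit:
  H10: runs — B8 7->-2; result 14.
  B3: runs — B8 7->-2; H10 -49->14; result -2.
  B12: runs — B3 -49->-2; result -5.
  E4: runs — B8 7->-2; B3 -49->-2; result -2.
  F11: runs — H10 -49->14; result 14.
  G5: runs — B12 42->-5; F11 -7->14; result -70.
  A6: runs — G5 -294->-70; E4 7->-2; result -70.
  A12: runs — A6 -294->-70; F11 -7->14; result -70.
  B11: runs — F11 -7->14; A12 -294->-70; result -980.
  C10: runs — A6 -294->-70; F11 -7->14; result -70.
  F4: runs — C10 -294->-70; B11 2058->-980; result 910.
  B7: runs — F4 -2352->910; result 910.

New value of B7: 910.
Formula cells that run: A6, A12, B3, B7, B11, B12, C10, E4, F4, F11, G5, H10 — 12 in total.
Values that change: A6, A12, B3, B7, B8, B11, B12, C10, E4, F4, F11, G5, H10.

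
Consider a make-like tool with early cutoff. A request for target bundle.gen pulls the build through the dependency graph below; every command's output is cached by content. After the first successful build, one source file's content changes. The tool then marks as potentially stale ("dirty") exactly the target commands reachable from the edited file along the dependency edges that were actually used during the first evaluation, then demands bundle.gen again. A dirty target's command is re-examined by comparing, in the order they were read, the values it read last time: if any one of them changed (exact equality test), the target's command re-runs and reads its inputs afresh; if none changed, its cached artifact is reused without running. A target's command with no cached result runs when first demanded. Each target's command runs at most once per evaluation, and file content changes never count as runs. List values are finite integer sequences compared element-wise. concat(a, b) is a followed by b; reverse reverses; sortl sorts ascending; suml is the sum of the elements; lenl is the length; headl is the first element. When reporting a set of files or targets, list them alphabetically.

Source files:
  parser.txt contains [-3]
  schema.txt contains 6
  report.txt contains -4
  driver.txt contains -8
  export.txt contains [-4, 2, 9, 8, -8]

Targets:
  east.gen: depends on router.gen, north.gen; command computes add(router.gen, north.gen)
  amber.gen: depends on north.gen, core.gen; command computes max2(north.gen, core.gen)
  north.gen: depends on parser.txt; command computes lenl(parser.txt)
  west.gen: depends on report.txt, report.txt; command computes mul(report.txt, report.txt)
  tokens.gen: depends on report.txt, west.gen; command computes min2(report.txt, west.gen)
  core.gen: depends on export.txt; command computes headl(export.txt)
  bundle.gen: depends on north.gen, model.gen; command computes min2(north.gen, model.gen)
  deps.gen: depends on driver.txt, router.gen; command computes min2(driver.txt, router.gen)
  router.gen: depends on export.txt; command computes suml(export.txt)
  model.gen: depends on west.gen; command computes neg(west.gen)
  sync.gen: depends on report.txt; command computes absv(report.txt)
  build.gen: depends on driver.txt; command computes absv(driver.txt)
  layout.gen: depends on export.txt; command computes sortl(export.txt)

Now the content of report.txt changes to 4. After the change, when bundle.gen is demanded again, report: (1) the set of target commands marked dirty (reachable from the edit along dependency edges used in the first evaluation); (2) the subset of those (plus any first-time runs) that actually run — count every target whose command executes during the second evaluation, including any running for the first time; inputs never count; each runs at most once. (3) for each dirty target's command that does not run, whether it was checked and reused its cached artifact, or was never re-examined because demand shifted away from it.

The edit dirties: bundle.gen, model.gen, west.gen.
1 target commands run: west.gen.
Cache hits after checking: bundle.gen, model.gen.
Note the absorption at west.gen: it re-runs yet its value is the same, leaving the output's value untouched.

First demand of the output computes:
  north.gen = lenl([-3]) = 1
  west.gen = mul(-4, -4) = 16
  model.gen = neg(16) = -16
  bundle.gen = min2(1, -16) = -16

After the edit, cleaning proceeds:
  west.gen: a read changed (report.txt -4->4; report.txt -4->4) — executes, giving 16 — identical to its old value.
  model.gen: dirty, but its reads are unchanged (west.gen unchanged); cached -16 stands.
  bundle.gen: dirty, but its reads are unchanged (north.gen unchanged, model.gen unchanged); cached -16 stands.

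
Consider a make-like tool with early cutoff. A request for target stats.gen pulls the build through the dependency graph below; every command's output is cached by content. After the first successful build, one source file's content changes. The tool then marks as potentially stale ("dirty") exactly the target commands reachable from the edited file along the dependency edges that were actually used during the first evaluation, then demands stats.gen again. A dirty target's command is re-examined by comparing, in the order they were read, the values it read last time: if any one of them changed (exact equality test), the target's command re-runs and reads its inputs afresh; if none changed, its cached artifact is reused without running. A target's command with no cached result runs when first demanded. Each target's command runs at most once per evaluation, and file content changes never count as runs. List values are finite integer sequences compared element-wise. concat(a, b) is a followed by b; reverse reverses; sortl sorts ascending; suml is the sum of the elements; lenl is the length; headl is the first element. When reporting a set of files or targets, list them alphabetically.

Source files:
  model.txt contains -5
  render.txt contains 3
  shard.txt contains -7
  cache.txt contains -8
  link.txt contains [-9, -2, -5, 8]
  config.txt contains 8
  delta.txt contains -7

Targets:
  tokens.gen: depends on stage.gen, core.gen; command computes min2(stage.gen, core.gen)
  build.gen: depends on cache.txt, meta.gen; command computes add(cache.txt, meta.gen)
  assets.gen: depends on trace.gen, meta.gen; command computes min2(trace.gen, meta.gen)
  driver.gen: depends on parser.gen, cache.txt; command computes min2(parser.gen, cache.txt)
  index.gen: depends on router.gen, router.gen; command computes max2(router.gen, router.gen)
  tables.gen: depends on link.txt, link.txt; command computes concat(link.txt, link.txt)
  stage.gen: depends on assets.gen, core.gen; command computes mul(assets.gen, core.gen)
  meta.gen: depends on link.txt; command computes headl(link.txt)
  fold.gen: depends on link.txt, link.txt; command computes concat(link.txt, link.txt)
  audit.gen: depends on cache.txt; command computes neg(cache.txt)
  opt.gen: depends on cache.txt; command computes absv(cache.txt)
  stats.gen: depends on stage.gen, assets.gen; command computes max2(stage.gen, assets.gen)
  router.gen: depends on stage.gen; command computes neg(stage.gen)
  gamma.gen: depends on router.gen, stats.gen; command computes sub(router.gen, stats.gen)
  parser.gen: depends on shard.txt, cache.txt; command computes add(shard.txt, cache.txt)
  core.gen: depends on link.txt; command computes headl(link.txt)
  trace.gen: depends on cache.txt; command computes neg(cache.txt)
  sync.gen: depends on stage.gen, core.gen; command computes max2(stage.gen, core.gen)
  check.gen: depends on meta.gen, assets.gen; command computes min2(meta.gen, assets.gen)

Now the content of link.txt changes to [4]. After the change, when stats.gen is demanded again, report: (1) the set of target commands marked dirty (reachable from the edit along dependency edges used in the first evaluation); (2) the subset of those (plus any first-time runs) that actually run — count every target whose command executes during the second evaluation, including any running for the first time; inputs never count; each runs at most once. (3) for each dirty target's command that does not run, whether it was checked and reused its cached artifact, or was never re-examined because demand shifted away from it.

The edit dirties: assets.gen, core.gen, meta.gen, stage.gen, stats.gen.
5 target commands run: assets.gen, core.gen, meta.gen, stage.gen, stats.gen.
No dirty target's command escaped a run.

First demand of the output computes:
  core.gen = headl([-9, -2, -5, 8]) = -9
  meta.gen = headl([-9, -2, -5, 8]) = -9
  trace.gen = neg(-8) = 8
  assets.gen = min2(8, -9) = -9
  stage.gen = mul(-9, -9) = 81
  stats.gen = max2(81, -9) = 81

After the edit, cleaning proceeds:
  core.gen: a read changed (link.txt [-9, -2, -5, 8]->[4]) — executes, giving 4.
  meta.gen: a read changed (link.txt [-9, -2, -5, 8]->[4]) — executes, giving 4.
  assets.gen: a read changed (meta.gen -9->4) — executes, giving 4.
  stage.gen: a read changed (assets.gen -9->4; core.gen -9->4) — executes, giving 16.
  stats.gen: a read changed (stage.gen 81->16; assets.gen -9->4) — executes, giving 16.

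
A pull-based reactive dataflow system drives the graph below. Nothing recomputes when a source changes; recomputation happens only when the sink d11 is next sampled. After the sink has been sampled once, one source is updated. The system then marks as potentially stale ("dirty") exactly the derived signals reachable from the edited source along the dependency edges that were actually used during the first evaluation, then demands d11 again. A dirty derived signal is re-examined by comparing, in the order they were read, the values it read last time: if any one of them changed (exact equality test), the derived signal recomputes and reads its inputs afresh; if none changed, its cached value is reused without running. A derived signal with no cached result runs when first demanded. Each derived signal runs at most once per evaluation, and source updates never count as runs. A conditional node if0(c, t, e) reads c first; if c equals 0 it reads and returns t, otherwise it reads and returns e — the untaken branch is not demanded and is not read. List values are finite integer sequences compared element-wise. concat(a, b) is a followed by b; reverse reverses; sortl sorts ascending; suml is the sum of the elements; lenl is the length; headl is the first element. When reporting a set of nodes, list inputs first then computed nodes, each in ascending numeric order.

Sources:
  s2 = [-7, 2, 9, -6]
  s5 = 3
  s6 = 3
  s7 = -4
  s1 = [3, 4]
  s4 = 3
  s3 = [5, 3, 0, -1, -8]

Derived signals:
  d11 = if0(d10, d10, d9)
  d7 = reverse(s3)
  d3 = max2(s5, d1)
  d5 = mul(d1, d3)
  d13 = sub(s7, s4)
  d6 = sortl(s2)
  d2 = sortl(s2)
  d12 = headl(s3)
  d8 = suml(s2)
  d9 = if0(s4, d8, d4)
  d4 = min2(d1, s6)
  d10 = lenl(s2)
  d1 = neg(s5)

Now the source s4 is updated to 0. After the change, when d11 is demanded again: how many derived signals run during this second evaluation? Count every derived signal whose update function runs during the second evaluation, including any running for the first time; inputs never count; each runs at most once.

First evaluation (everything demanded from the output):
  d1 = neg(3) = -3
  d4 = min2(-3, 3) = -3
  d9 = if0(s4=3 -> else branch d4) = -3
  d10 = lenl([-7, 2, 9, -6]) = 4
  d11 = if0(d10=4 -> else branch d9) = -3

Propagation after the edit:
  d8: demanded for the first time — runs, produces -2.
  d9: runs — s4 3->0; result -2.
  d11: runs — d9 -3->-2; result -2.

Key observation: a condition flipped, so demand reaches new nodes — d8 runs for the first time.

Derived signals that run: d8, d9, d11 — 3 in total.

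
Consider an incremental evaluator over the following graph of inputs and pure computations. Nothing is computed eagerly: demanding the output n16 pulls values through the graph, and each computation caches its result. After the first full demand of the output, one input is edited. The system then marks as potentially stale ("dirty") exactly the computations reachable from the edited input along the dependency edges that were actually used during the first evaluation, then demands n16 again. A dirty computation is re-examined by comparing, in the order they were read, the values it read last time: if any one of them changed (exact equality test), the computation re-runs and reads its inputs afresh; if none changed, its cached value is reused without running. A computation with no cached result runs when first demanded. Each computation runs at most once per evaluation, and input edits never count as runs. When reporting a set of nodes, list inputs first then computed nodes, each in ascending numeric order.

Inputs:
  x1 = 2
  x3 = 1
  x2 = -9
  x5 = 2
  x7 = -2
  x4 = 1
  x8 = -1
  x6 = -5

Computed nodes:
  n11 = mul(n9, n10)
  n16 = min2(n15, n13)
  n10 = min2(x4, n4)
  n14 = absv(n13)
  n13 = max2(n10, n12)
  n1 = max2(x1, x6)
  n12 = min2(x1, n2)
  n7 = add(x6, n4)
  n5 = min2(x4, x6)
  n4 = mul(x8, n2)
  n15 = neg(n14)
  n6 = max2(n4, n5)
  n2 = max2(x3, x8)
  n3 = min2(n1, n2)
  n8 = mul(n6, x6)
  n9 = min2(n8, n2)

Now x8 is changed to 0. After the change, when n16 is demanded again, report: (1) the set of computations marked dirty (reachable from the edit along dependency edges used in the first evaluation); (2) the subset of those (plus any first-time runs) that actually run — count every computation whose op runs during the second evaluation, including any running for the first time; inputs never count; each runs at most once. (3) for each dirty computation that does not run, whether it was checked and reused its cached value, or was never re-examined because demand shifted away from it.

Dirty set: n2, n4, n10, n12, n13, n14, n15, n16.
Run set: n2, n4, n10, n13 (4 run).
Re-examined without running (cache reused): n12, n14, n15, n16.
The important point: at n12 every value read last time is unchanged, so the dirty flag clears without a run.

Initial pass — values computed on the first demand:
  n2 = max2(1, -1) = 1
  n4 = mul(-1, 1) = -1
  n10 = min2(1, -1) = -1
  n12 = min2(2, 1) = 1
  n13 = max2(-1, 1) = 1
  n14 = absv(1) = 1
  n15 = neg(1) = -1
  n16 = min2(-1, 1) = -1

Second demand — change propagation:
  n2: re-runs because x8 -1->0; new result 1 (unchanged).
  n4: re-runs because x8 -1->0; new result 0.
  n10: re-runs because n4 -1->0; new result 0.
  n12: re-examined; everything it read last time is the same (x1 unchanged, n2 unchanged) — cache 1 kept, no run.
  n13: re-runs because n10 -1->0; new result 1 (unchanged).
  n14: re-examined; everything it read last time is the same (n13 unchanged) — cache 1 kept, no run.
  n15: re-examined; everything it read last time is the same (n14 unchanged) — cache -1 kept, no run.
  n16: re-examined; everything it read last time is the same (n15 unchanged, n13 unchanged) — cache -1 kept, no run.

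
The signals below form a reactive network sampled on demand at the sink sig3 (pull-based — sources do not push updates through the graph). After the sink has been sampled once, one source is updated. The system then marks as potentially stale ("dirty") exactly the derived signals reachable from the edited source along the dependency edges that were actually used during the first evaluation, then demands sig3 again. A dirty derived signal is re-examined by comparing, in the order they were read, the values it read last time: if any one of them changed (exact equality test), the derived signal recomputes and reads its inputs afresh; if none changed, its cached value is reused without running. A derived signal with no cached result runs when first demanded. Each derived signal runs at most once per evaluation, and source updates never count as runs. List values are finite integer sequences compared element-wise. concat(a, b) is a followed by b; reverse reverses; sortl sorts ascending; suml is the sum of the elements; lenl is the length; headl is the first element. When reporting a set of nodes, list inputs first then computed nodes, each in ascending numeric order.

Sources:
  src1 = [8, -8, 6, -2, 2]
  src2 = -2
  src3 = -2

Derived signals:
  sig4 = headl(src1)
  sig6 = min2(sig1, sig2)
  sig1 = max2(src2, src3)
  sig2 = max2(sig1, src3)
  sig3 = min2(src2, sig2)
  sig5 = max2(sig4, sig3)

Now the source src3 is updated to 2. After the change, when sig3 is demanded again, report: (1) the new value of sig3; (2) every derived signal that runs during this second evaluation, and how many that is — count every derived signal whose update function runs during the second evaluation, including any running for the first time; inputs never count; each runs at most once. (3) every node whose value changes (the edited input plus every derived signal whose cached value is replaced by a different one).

sig3 now evaluates to -2.
Run set: sig1, sig2, sig3 (3 run).
Changed values: src3, sig1, sig2.

Initial pass — values computed on the first demand:
  sig1 = max2(-2, -2) = -2
  sig2 = max2(-2, -2) = -2
  sig3 = min2(-2, -2) = -2

Second demand — change propagation:
  sig1: re-runs because src3 -2->2; new result 2.
  sig2: re-runs because sig1 -2->2; src3 -2->2; new result 2.
  sig3: re-runs because sig2 -2->2; new result -2 (unchanged).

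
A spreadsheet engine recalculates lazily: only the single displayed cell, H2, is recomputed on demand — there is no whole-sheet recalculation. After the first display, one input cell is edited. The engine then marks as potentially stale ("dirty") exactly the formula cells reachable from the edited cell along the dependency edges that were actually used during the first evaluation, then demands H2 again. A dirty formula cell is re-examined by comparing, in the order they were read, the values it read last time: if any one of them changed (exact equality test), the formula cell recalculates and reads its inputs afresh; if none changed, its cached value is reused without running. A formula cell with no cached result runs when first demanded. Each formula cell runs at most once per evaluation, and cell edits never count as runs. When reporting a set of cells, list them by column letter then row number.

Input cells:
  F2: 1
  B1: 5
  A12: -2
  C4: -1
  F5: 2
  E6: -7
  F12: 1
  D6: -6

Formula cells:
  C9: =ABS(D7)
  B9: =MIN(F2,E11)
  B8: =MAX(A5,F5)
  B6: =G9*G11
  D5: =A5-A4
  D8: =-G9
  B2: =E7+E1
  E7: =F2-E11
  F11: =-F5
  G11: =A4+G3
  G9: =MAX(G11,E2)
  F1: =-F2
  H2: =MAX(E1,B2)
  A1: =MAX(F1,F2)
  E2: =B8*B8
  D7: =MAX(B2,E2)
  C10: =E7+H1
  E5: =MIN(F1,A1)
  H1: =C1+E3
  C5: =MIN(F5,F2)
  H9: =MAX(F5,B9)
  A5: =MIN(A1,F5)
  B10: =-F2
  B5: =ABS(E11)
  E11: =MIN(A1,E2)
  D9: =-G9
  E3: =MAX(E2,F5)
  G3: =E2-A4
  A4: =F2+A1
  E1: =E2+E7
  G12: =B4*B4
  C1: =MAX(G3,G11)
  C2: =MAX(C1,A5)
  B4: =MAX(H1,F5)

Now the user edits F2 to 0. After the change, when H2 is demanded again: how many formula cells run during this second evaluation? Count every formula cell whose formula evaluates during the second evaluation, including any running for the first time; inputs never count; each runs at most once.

First evaluation (everything demanded from the output):
  F1 = -(1) = -1
  A1 = MAX(-1, 1) = 1
  A5 = MIN(1, 2) = 1
  B8 = MAX(1, 2) = 2
  E2 = 2 * 2 = 4
  E11 = MIN(1, 4) = 1
  E7 = 1 - 1 = 0
  E1 = 4 + 0 = 4
  B2 = 0 + 4 = 4
  H2 = MAX(4, 4) = 4

Propagation after the edit:
  F1: runs — F2 1->0; result 0.
  A1: runs — F1 -1->0; F2 1->0; result 0.
  A5: runs — A1 1->0; result 0.
  B8: runs — A5 1->0; result 2 (same value as before).
  E2: checked — values it read are unchanged (B8 unchanged, B8 unchanged); reused cached 4 without running.
  E11: runs — A1 1->0; result 0.
  E7: runs — F2 1->0; E11 1->0; result 0 (same value as before).
  E1: checked — values it read are unchanged (E2 unchanged, E7 unchanged); reused cached 4 without running.
  B2: checked — values it read are unchanged (E7 unchanged, E1 unchanged); reused cached 4 without running.
  H2: checked — values it read are unchanged (E1 unchanged, B2 unchanged); reused cached 4 without running.

Key observation: the cutoff stops propagation at E2 — its inputs' values are unchanged, so it reuses its cache.

Formula cells that run: A1, A5, B8, E7, E11, F1 — 6 in total.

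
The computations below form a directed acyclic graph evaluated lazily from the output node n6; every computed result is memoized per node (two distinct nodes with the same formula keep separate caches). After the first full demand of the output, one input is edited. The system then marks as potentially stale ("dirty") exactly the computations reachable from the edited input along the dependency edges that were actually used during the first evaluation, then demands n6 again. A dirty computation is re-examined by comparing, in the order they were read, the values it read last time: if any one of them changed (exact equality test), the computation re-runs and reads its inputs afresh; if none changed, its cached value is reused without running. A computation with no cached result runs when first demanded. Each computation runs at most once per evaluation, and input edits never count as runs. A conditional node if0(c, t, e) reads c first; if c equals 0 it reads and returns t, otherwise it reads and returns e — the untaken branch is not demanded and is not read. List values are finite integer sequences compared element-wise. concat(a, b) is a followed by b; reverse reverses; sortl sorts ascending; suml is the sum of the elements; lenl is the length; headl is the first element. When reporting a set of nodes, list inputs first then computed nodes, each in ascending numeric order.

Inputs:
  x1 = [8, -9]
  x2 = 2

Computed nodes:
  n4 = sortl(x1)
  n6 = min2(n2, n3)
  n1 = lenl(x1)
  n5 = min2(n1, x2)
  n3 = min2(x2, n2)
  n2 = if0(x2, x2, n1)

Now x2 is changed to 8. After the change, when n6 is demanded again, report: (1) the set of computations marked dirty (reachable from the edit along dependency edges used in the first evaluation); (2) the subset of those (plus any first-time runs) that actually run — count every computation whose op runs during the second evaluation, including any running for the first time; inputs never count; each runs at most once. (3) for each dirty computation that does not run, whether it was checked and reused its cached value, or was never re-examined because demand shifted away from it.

First demand of the output computes:
  n1 = lenl([8, -9]) = 2
  n2 = if0(x2=2 -> else branch n1) = 2
  n3 = min2(2, 2) = 2
  n6 = min2(2, 2) = 2

After the edit, cleaning proceeds:
  n2: a read changed (x2 2->8) — executes, giving 2 — identical to its old value.
  n3: a read changed (x2 2->8) — executes, giving 2 — identical to its old value.
  n6: dirty, but its reads are unchanged (n2 unchanged, n3 unchanged); cached 2 stands.

Note where the cutoff bites: n6 is checked, finds nothing changed, and keeps its cache.

The edit dirties: n2, n3, n6.
2 computations run: n2, n3.
Cache hits after checking: n6.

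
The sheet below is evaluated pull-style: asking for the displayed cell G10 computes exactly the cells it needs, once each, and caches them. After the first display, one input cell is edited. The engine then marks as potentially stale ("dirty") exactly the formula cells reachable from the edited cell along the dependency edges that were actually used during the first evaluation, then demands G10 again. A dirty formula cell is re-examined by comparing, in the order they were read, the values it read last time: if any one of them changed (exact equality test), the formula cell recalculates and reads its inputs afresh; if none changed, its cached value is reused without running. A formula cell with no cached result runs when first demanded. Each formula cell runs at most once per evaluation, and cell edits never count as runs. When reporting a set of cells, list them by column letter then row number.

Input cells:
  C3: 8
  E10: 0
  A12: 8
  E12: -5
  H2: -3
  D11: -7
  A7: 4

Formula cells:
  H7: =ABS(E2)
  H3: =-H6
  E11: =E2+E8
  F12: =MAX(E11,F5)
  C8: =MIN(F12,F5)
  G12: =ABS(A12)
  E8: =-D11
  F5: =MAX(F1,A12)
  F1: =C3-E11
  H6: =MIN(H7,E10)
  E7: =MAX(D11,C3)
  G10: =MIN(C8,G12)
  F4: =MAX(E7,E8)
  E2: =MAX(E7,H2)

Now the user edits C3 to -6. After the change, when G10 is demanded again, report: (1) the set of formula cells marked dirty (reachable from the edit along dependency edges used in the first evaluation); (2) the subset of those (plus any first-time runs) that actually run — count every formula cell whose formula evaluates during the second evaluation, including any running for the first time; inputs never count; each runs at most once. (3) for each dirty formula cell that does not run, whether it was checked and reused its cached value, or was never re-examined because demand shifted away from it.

First demand of the output computes:
  E7 = MAX(-7, 8) = 8
  E2 = MAX(8, -3) = 8
  E8 = -(-7) = 7
  E11 = 8 + 7 = 15
  F1 = 8 - 15 = -7
  F5 = MAX(-7, 8) = 8
  F12 = MAX(15, 8) = 15
  C8 = MIN(15, 8) = 8
  G12 = ABS(8) = 8
  G10 = MIN(8, 8) = 8

After the edit, cleaning proceeds:
  E7: a read changed (C3 8->-6) — executes, giving -6.
  E2: a read changed (E7 8->-6) — executes, giving -3.
  E11: a read changed (E2 8->-3) — executes, giving 4.
  F1: a read changed (C3 8->-6; E11 15->4) — executes, giving -10.
  F5: a read changed (F1 -7->-10) — executes, giving 8 — identical to its old value.
  F12: a read changed (E11 15->4) — executes, giving 8.
  C8: a read changed (F12 15->8) — executes, giving 8 — identical to its old value.
  G10: dirty, but its reads are unchanged (C8 unchanged, G12 unchanged); cached 8 stands.

Note where the cutoff bites: G10 is checked, finds nothing changed, and keeps its cache.

The edit dirties: C8, E2, E7, E11, F1, F5, F12, G10.
7 formula cells run: C8, E2, E7, E11, F1, F5, F12.
Cache hits after checking: G10.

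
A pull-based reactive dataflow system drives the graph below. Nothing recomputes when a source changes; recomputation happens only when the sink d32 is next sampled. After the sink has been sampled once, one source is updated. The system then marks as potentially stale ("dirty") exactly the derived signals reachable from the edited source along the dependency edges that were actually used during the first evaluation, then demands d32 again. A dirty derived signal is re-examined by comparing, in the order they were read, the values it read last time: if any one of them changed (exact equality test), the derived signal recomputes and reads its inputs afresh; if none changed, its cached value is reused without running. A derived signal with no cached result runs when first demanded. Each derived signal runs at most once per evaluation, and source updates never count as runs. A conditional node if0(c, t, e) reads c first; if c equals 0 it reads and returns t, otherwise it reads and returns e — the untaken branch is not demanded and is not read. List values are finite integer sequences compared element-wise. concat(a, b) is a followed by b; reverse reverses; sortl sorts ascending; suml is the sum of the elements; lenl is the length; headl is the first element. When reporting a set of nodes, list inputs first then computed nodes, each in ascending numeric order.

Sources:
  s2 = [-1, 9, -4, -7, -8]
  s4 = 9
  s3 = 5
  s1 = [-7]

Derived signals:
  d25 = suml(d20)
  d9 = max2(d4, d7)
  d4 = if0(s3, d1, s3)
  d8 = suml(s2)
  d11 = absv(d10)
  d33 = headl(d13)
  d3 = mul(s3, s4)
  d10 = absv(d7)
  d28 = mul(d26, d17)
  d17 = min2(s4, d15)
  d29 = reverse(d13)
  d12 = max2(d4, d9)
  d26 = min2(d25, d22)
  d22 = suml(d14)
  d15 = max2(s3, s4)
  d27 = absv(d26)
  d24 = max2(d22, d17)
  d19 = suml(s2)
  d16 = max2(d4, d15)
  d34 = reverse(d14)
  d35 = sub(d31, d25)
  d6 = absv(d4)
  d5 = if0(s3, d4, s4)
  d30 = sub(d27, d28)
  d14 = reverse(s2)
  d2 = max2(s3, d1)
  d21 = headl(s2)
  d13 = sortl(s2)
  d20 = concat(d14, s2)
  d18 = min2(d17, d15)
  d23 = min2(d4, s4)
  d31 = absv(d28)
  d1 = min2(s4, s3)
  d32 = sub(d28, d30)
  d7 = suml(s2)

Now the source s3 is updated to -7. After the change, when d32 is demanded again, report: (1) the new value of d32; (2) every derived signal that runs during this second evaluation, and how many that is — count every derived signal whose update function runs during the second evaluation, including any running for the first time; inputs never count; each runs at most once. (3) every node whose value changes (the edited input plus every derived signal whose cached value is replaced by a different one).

First evaluation (everything demanded from the output):
  d14 = reverse([-1, 9, -4, -7, -8]) = [-8, -7, -4, 9, -1]
  d15 = max2(5, 9) = 9
  d17 = min2(9, 9) = 9
  d20 = concat([-8, -7, -4, 9, -1], [-1, 9, -4, -7, -8]) = [-8, -7, -4, 9, -1, -1, 9, -4, -7, -8]
  d22 = suml([-8, -7, -4, 9, -1]) = -11
  d25 = suml([-8, -7, -4, 9, -1, -1, 9, -4, -7, -8]) = -22
  d26 = min2(-22, -11) = -22
  d27 = absv(-22) = 22
  d28 = mul(-22, 9) = -198
  d30 = sub(22, -198) = 220
  d32 = sub(-198, 220) = -418

Propagation after the edit:
  d15: runs — s3 5->-7; result 9 (same value as before).
  d17: checked — values it read are unchanged (s4 unchanged, d15 unchanged); reused cached 9 without running.
  d28: checked — values it read are unchanged (d26 unchanged, d17 unchanged); reused cached -198 without running.
  d30: checked — values it read are unchanged (d27 unchanged, d28 unchanged); reused cached 220 without running.
  d32: checked — values it read are unchanged (d28 unchanged, d30 unchanged); reused cached -418 without running.

Key observation: the change is absorbed at d15 — it re-runs but produces the same value, and the output's value is unchanged.

New value of d32: -418.
Derived signals that run: d15 — 1 in total.
Values that change: s3.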